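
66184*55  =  3640120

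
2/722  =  1/361 = 0.00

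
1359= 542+817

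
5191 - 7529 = -2338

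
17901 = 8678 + 9223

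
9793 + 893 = 10686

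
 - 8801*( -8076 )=71076876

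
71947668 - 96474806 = - 24527138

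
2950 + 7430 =10380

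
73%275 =73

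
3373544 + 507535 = 3881079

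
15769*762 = 12015978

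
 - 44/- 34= 22/17 = 1.29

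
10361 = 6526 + 3835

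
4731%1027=623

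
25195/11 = 2290+5/11 = 2290.45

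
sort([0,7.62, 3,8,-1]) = [ - 1,  0,3, 7.62, 8] 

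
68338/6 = 34169/3 =11389.67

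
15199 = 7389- - 7810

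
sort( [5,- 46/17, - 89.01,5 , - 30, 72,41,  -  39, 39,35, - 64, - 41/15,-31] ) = [  -  89.01, - 64, - 39, - 31,  -  30 , - 41/15, - 46/17,5,5,  35, 39,41,  72] 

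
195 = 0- - 195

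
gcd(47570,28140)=670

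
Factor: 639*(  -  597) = - 381483 = -3^3*71^1*199^1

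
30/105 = 2/7 = 0.29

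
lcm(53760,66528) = 5322240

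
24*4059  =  97416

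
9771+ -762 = 9009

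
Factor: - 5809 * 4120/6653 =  - 2^3*5^1*37^1*103^1*157^1*6653^(-1) = -  23933080/6653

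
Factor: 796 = 2^2*199^1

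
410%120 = 50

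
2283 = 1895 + 388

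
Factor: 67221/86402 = 2^( - 1) * 3^2*7^1*11^1*97^1*43201^( - 1)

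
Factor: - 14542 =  - 2^1 * 11^1*661^1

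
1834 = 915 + 919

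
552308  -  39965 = 512343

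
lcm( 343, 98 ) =686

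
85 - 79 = 6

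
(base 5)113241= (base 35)3EV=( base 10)4196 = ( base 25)6HL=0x1064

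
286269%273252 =13017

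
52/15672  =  13/3918 = 0.00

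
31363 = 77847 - 46484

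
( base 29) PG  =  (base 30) ol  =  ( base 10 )741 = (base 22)1BF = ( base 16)2E5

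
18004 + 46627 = 64631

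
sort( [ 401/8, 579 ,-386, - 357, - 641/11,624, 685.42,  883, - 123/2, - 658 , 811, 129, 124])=[ - 658, -386, - 357, - 123/2,  -  641/11,401/8 , 124,129,579,  624,685.42,811 , 883]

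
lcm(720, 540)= 2160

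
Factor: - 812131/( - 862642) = 2^(  -  1) * 11^ (  -  1 ) *347^( -1)*7187^1 = 7187/7634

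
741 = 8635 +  - 7894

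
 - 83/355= - 1 + 272/355 = -  0.23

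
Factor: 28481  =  19^1*1499^1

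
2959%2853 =106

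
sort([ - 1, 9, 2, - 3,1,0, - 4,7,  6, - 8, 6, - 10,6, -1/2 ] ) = [-10,-8 , - 4, - 3, - 1, - 1/2 , 0,1,2, 6,6,6,7,9] 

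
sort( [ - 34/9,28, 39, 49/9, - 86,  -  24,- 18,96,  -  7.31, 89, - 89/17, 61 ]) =[-86 , - 24, - 18,-7.31, - 89/17,  -  34/9,49/9, 28, 39,61,89,96]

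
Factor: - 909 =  -3^2 * 101^1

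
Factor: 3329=3329^1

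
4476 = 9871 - 5395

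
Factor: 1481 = 1481^1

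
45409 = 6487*7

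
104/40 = 13/5 = 2.60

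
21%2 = 1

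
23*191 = 4393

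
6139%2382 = 1375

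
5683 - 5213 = 470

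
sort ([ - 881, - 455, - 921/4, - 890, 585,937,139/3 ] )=[  -  890,-881  ,-455,-921/4, 139/3,585, 937]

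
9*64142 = 577278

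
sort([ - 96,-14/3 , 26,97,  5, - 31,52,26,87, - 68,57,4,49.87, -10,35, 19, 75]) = [ - 96  , - 68 ,-31, - 10,-14/3, 4, 5,19, 26, 26,35,49.87,52 , 57,75,87,97 ]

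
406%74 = 36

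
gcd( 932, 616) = 4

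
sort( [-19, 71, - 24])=[ - 24, -19, 71]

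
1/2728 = 1/2728 = 0.00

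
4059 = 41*99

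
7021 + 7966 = 14987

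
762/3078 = 127/513 = 0.25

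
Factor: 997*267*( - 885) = -235586115 = -3^2 * 5^1*59^1*89^1*997^1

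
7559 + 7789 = 15348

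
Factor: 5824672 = 2^5*7^1*26003^1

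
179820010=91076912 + 88743098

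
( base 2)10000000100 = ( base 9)1362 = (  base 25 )1g3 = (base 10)1028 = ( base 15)488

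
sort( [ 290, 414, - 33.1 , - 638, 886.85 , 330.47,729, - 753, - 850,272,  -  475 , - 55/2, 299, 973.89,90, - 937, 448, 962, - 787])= [ - 937,-850, - 787,-753, - 638,-475, - 33.1, - 55/2, 90,272, 290, 299,  330.47,  414, 448,729, 886.85, 962, 973.89]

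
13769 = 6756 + 7013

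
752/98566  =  376/49283 = 0.01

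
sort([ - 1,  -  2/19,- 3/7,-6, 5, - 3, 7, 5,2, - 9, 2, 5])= [ - 9,-6,-3, - 1, - 3/7,-2/19, 2, 2,  5, 5,5,  7]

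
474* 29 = 13746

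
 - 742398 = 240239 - 982637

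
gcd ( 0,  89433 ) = 89433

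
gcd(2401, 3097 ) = 1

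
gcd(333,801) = 9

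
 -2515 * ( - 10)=25150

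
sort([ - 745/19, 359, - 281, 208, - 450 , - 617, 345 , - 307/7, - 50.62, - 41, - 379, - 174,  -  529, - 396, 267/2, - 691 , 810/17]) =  [-691, - 617, - 529, - 450, - 396, - 379, - 281, - 174, - 50.62, - 307/7, - 41 , - 745/19,810/17,267/2, 208,345,  359 ]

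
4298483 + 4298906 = 8597389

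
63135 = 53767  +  9368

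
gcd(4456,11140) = 2228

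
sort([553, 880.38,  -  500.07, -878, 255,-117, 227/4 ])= [ - 878, - 500.07, - 117,227/4,255,  553,880.38]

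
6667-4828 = 1839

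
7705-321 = 7384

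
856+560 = 1416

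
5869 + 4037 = 9906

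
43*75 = 3225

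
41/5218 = 41/5218 = 0.01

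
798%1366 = 798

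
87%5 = 2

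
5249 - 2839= 2410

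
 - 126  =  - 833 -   -  707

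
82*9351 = 766782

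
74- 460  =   - 386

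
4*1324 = 5296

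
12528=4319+8209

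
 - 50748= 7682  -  58430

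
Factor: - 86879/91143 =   -  163/171 = -3^( - 2 )*19^( - 1 )*163^1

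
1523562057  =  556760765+966801292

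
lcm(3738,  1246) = 3738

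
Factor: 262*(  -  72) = - 2^4 * 3^2*131^1 = - 18864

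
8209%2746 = 2717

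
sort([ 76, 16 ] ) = [16,76]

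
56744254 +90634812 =147379066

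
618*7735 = 4780230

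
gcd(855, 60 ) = 15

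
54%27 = 0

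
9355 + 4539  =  13894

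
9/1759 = 9/1759 = 0.01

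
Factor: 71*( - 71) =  - 5041 = - 71^2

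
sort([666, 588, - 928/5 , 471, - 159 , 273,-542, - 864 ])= [ - 864, - 542 , - 928/5, - 159, 273,  471,588,  666]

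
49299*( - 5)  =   - 246495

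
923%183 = 8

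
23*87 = 2001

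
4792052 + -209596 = 4582456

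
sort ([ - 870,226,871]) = [ - 870, 226 , 871 ]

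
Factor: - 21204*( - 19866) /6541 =2^3 * 3^3*7^1*11^1*19^1 * 43^1*211^(  -  1) = 13588344/211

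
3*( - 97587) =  - 292761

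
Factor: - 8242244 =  - 2^2*2060561^1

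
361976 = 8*45247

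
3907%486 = 19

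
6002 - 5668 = 334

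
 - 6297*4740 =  - 29847780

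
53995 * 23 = 1241885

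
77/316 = 77/316 = 0.24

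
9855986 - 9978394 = - 122408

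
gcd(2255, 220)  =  55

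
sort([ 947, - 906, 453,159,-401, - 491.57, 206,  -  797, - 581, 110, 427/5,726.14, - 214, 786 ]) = [ - 906 , - 797, - 581,-491.57, - 401, - 214,427/5,110, 159, 206, 453, 726.14, 786, 947 ]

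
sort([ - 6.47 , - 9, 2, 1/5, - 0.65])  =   [  -  9 ,  -  6.47, - 0.65, 1/5 , 2 ]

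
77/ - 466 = - 77/466= - 0.17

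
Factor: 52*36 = 1872 = 2^4*3^2*13^1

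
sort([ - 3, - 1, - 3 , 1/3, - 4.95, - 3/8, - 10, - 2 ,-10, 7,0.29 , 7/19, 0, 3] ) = [ - 10, - 10, - 4.95, - 3, - 3,  -  2, - 1, - 3/8, 0, 0.29,1/3, 7/19, 3,  7]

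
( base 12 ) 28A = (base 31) cm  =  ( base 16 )18a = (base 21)ig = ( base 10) 394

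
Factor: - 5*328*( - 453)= 2^3*3^1*5^1  *41^1 * 151^1 = 742920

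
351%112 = 15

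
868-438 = 430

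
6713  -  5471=1242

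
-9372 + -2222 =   -  11594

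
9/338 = 9/338 = 0.03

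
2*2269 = 4538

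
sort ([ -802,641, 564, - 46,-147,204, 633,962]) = [-802, - 147, - 46,204,564, 633,641,  962]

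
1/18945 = 1/18945= 0.00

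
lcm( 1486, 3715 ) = 7430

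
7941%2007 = 1920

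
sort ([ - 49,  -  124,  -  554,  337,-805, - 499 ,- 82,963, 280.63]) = [ - 805,-554, - 499, - 124, - 82, - 49, 280.63,  337, 963]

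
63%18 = 9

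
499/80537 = 499/80537=0.01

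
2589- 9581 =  - 6992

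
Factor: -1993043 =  - 13^1*19^1 * 8069^1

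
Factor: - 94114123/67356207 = - 3^( - 2)*101^1*457^1*2039^1*7484023^( - 1 )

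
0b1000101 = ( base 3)2120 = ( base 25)2j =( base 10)69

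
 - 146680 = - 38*3860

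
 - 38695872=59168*( - 654 )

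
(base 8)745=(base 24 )k5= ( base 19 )16a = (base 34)e9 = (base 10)485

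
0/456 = 0 = 0.00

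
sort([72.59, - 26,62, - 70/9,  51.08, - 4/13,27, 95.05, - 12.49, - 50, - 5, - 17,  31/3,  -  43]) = [ - 50, - 43 , - 26, - 17, - 12.49, -70/9,-5, - 4/13  ,  31/3,  27,51.08,62,72.59,95.05 ]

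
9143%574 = 533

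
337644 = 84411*4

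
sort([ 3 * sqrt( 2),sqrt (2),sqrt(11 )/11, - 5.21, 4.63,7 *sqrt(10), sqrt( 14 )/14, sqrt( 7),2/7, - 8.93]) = [ - 8.93, - 5.21 , sqrt( 14)/14,2/7 , sqrt( 11 )/11,sqrt( 2),sqrt( 7),  3*sqrt( 2 ),4.63,7*sqrt(10 )]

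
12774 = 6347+6427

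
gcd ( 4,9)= 1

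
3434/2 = 1717 =1717.00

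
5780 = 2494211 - 2488431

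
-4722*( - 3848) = 18170256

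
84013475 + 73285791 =157299266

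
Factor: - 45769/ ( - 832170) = 2^ ( - 1 )*3^ ( - 1)*5^( - 1)*37^1  *1237^1*27739^ ( - 1)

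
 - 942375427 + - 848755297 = -1791130724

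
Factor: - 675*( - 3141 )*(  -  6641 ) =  - 14080082175 = - 3^5*5^2*29^1*229^1* 349^1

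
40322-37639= 2683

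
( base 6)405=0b10010101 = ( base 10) 149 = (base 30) 4T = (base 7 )302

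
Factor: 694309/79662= 2^( - 1)*3^( - 1)*7^1*17^( - 1)*127^1=889/102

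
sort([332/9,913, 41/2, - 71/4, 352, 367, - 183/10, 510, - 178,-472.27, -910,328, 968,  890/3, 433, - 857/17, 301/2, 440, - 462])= [ - 910,-472.27, - 462, - 178, - 857/17 ,-183/10,-71/4,41/2,332/9, 301/2, 890/3, 328, 352,367 , 433,440, 510 , 913, 968 ]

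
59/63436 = 59/63436 = 0.00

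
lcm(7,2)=14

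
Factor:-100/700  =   - 7^( - 1)  =  -1/7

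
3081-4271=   -1190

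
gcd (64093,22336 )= 1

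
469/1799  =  67/257 = 0.26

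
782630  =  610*1283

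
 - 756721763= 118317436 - 875039199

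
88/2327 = 88/2327 = 0.04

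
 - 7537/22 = -343 + 9/22 = - 342.59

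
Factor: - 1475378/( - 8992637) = 2^1 * 251^1*2939^1*8992637^(- 1 )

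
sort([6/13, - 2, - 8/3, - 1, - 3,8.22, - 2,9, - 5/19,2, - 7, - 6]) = [ - 7, - 6, - 3, - 8/3,-2,-2,- 1, - 5/19,6/13,2, 8.22, 9]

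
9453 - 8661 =792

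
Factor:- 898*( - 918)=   824364= 2^2 * 3^3*17^1*449^1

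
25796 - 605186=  - 579390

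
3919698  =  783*5006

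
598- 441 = 157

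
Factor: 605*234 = 141570 = 2^1*3^2*5^1*11^2*13^1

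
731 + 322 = 1053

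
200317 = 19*10543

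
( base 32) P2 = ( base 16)322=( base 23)1BK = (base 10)802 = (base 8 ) 1442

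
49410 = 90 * 549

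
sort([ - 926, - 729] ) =[ - 926, - 729 ] 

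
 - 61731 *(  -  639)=39446109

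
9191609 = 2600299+6591310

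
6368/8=796=796.00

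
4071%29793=4071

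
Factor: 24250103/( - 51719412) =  - 2^ (- 2)*  3^( - 1 )*29^( - 1)*331^( - 1)*449^ (  -  1 )*24250103^1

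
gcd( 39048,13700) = 4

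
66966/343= 66966/343 = 195.24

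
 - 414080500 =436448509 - 850529009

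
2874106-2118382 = 755724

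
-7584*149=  - 1130016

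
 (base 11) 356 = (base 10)424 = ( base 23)IA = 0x1a8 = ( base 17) 17g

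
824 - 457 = 367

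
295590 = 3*98530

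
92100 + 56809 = 148909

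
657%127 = 22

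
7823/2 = 3911 + 1/2 = 3911.50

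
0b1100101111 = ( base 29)S3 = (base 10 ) 815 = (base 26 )159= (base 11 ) 681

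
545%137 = 134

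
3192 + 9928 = 13120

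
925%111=37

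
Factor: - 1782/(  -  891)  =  2^1 =2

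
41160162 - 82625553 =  - 41465391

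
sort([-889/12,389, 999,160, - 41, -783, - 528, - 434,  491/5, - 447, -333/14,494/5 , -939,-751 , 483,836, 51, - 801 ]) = [- 939,- 801,-783, - 751, - 528,  -  447 , - 434, - 889/12,- 41 , -333/14, 51 , 491/5,494/5,160,389,483 , 836,999]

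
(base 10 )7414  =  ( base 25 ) BLE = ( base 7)30421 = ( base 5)214124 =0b1110011110110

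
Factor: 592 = 2^4*37^1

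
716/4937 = 716/4937= 0.15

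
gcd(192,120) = 24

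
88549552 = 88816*997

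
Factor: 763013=763013^1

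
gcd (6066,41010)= 6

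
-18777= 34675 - 53452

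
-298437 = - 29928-268509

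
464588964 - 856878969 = - 392290005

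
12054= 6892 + 5162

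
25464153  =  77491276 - 52027123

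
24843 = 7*3549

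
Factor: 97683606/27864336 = 16280601/4644056 = 2^ (- 3)*3^1*19^( - 1 ) * 503^1 * 10789^1* 30553^(  -  1)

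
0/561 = 0 =0.00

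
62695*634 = 39748630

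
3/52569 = 1/17523= 0.00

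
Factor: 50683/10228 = 2^( - 2)*2557^(-1)*50683^1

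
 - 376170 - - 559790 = 183620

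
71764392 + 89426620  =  161191012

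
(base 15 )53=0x4e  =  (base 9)86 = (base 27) 2o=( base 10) 78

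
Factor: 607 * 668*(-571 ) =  - 2^2 * 167^1 * 571^1 * 607^1=- 231526796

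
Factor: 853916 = 2^2*7^1*30497^1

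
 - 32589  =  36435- 69024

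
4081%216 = 193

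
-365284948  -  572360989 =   -  937645937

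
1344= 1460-116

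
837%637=200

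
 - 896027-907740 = -1803767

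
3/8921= 3/8921 =0.00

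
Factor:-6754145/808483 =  - 5^1 * 13^( - 1 ) * 197^1*6857^1*62191^ ( - 1 ) 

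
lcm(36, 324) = 324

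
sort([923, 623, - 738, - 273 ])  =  [ - 738, - 273, 623, 923 ] 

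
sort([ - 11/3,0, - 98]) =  [ - 98 , - 11/3, 0]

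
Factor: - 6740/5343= - 2^2  *  3^( - 1)*5^1 * 13^( - 1 ) * 137^ ( - 1 )*337^1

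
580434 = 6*96739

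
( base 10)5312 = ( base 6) 40332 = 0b1010011000000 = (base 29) 695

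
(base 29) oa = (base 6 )3134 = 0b1011000010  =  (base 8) 1302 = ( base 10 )706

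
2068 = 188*11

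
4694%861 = 389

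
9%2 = 1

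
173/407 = 173/407  =  0.43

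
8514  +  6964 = 15478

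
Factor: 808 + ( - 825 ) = - 17 = - 17^1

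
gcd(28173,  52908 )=3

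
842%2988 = 842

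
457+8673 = 9130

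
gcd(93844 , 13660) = 4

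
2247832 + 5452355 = 7700187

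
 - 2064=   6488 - 8552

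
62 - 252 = - 190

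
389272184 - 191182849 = 198089335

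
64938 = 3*21646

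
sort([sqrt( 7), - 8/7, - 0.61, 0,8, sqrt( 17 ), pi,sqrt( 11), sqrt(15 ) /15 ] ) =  [-8/7, - 0.61,  0 , sqrt( 15)/15, sqrt(7), pi,sqrt( 11 ),sqrt( 17 ),8]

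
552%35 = 27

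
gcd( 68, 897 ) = 1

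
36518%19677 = 16841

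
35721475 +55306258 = 91027733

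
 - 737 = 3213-3950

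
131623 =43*3061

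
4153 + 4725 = 8878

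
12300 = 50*246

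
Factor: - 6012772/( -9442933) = 2^2*257^1 * 5849^1*9442933^ ( - 1 )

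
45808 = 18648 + 27160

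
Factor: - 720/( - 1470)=24/49 =2^3 * 3^1 * 7^( - 2 )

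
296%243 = 53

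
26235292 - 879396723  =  -853161431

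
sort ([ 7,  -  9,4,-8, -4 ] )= [-9,-8 ,  -  4,4 , 7]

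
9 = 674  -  665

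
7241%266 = 59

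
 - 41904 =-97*432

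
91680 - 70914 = 20766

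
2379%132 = 3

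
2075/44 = 47 + 7/44=47.16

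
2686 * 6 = 16116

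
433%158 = 117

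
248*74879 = 18569992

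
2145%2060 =85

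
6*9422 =56532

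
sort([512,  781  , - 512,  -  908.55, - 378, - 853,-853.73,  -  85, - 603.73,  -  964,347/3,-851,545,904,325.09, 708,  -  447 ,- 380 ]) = [ -964, - 908.55 , - 853.73, - 853, - 851,-603.73,  -  512, - 447,-380,  -  378, - 85,347/3,325.09, 512,545, 708, 781, 904 ]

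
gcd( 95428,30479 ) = 1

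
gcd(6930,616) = 154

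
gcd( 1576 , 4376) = 8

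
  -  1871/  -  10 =187 + 1/10  =  187.10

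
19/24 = 19/24 = 0.79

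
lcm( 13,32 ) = 416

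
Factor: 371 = 7^1*53^1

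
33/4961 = 3/451 = 0.01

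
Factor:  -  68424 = - 2^3*3^1*2851^1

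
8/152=1/19 =0.05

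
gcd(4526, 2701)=73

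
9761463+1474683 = 11236146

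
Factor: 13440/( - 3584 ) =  - 2^ ( - 2)*3^1 * 5^1 = - 15/4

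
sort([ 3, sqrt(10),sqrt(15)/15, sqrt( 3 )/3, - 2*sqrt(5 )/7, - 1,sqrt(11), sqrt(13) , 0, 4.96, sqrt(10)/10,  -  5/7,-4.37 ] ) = [ - 4.37, -1, -5/7, - 2*sqrt(5) /7,0,sqrt(15 )/15, sqrt(10 )/10, sqrt (3)/3, 3, sqrt( 10 ), sqrt(11 ) , sqrt(13), 4.96] 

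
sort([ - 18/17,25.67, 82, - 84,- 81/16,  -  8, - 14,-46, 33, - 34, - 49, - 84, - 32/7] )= [ - 84, - 84 , -49, - 46, - 34,  -  14, - 8,-81/16,- 32/7, - 18/17,25.67,33,82 ] 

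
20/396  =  5/99=0.05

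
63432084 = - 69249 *( - 916 )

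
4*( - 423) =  - 1692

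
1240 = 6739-5499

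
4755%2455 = 2300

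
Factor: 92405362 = 2^1 * 7^1*61^1*108203^1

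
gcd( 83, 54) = 1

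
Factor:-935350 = - 2^1*5^2 * 13^1 * 1439^1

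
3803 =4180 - 377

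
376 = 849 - 473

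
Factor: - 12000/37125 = -32/99= -2^5*3^( - 2) *11^(-1) 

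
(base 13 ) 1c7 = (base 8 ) 514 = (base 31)AM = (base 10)332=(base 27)C8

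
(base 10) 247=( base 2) 11110111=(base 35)72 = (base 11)205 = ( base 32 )7n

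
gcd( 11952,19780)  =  4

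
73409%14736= 14465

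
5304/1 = 5304 = 5304.00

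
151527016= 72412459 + 79114557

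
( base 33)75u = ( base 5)222233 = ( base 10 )7818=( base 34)6pw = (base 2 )1111010001010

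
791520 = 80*9894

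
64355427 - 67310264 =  - 2954837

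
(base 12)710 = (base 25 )1FK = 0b1111111100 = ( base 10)1020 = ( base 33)uu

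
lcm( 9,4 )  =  36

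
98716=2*49358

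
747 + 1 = 748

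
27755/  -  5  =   - 5551 + 0/1 =- 5551.00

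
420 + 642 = 1062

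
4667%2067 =533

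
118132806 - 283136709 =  - 165003903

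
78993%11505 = 9963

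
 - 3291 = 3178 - 6469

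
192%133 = 59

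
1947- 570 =1377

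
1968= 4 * 492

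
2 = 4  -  2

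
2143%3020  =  2143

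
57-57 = 0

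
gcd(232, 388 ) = 4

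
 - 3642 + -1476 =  - 5118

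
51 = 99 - 48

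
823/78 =10 + 43/78 = 10.55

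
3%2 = 1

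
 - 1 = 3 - 4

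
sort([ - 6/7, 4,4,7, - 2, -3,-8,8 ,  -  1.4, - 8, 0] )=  [-8,-8, - 3, - 2, - 1.4, - 6/7,0, 4,4,7, 8 ]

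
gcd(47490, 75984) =9498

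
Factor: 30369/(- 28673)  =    -  3^1*191^1*541^( - 1) = - 573/541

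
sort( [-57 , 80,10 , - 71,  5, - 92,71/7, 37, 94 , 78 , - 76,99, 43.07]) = [  -  92 , - 76, - 71, - 57, 5, 10,  71/7,  37, 43.07,  78, 80,94 , 99 ] 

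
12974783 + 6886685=19861468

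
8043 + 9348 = 17391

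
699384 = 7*99912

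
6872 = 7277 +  -405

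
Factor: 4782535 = 5^1*29^1*32983^1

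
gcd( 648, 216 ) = 216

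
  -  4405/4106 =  - 4405/4106 = - 1.07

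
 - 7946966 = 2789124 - 10736090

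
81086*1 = 81086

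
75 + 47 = 122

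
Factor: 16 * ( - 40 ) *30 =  - 19200 = -2^8 * 3^1 * 5^2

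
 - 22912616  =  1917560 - 24830176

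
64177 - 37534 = 26643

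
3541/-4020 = - 3541/4020 = - 0.88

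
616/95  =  6 + 46/95 =6.48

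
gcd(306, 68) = 34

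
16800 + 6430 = 23230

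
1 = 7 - 6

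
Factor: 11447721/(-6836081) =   -  3^2 *7^( - 1) * 23^1 * 29^1 * 191^(-1)* 1907^1*5113^( - 1)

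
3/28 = 3/28 =0.11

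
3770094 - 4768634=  - 998540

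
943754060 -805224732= 138529328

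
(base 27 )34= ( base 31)2N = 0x55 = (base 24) 3d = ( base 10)85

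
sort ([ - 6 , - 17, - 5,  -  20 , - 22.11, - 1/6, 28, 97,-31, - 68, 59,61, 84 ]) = [ - 68, - 31, - 22.11, - 20, - 17, - 6, - 5, - 1/6, 28, 59 , 61  ,  84, 97 ] 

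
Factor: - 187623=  - 3^3*6949^1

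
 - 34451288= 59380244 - 93831532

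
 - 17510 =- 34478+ 16968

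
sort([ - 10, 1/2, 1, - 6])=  [ - 10, - 6,1/2, 1] 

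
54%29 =25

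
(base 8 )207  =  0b10000111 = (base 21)69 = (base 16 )87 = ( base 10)135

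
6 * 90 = 540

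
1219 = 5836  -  4617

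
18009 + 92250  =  110259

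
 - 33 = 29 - 62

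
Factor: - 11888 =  - 2^4* 743^1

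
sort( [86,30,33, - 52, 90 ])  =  [ - 52, 30,33, 86, 90 ] 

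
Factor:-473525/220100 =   -  611/284= - 2^( - 2 )*13^1*47^1*71^( - 1) 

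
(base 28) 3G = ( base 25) 40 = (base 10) 100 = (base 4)1210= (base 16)64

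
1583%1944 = 1583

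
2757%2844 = 2757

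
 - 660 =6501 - 7161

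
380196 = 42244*9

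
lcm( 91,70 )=910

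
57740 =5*11548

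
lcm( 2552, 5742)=22968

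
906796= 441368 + 465428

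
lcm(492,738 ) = 1476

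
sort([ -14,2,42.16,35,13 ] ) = [- 14 , 2 , 13, 35,42.16 ]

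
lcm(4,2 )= 4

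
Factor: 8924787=3^2*991643^1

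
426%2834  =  426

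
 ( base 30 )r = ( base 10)27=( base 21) 16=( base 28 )R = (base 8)33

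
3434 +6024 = 9458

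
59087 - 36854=22233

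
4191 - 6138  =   -1947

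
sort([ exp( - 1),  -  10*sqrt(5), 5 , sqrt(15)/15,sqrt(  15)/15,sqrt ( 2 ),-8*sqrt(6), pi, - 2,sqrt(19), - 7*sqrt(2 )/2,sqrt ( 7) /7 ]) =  [- 10 *sqrt(5) ,  -  8*sqrt ( 6 ), - 7*sqrt( 2 )/2,  -  2, sqrt (15 ) /15, sqrt(15)/15,  exp(-1 ),sqrt( 7 )/7,  sqrt( 2 ),  pi,  sqrt ( 19),  5 ] 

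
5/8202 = 5/8202 = 0.00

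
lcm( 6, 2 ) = 6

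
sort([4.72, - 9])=[ - 9,4.72]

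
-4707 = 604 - 5311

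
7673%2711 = 2251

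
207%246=207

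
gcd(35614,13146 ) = 2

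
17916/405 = 5972/135 = 44.24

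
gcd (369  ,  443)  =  1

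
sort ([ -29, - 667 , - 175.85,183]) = [-667, - 175.85 , - 29,183]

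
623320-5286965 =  - 4663645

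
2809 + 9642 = 12451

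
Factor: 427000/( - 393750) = -244/225=- 2^2 *3^ ( - 2 ) * 5^( - 2)*61^1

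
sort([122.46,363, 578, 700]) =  [122.46,363, 578, 700 ] 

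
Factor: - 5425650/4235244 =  - 2^( - 1 ) * 3^2*5^2 * 13^(  -  1 )*17^( - 1)*  1597^( - 1)*4019^1 = -904275/705874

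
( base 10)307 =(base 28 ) AR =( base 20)f7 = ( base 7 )616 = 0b100110011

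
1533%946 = 587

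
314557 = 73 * 4309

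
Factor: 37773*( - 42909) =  - 1620801657 = -  3^4*1399^1*14303^1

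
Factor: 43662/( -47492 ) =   -  2^(-1)*3^1 * 19^1 * 31^ (-1) = - 57/62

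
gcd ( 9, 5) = 1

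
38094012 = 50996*747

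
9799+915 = 10714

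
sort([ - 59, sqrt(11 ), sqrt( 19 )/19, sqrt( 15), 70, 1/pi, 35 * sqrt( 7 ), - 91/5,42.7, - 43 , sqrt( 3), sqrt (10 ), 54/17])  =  [ - 59,- 43, - 91/5,sqrt( 19 )/19, 1/pi, sqrt( 3),sqrt ( 10 ), 54/17 , sqrt( 11),  sqrt(15 ), 42.7, 70, 35*sqrt( 7 )]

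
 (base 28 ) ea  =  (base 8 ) 622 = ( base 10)402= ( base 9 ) 486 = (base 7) 1113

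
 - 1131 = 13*(- 87)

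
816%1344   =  816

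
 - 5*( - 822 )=4110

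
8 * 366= 2928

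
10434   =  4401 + 6033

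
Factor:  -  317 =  - 317^1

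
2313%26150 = 2313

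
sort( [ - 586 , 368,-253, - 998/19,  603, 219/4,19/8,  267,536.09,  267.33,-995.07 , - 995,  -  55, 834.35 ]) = [ - 995.07 , - 995 , - 586,-253, - 55,-998/19,19/8, 219/4, 267 , 267.33,  368,536.09, 603, 834.35]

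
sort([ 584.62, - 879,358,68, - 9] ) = [ - 879, - 9,68, 358,584.62 ] 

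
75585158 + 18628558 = 94213716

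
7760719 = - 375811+8136530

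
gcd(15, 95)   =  5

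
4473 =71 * 63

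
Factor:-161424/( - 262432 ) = 2^(  -  1)* 3^2*19^1*139^(-1)  =  171/278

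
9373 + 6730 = 16103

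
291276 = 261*1116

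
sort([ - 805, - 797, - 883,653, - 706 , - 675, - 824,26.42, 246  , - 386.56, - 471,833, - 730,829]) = [ - 883, - 824,-805, - 797,-730, -706, - 675, - 471, - 386.56, 26.42, 246,653, 829,833 ]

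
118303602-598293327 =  - 479989725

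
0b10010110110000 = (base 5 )302043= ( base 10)9648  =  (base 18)1BE0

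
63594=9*7066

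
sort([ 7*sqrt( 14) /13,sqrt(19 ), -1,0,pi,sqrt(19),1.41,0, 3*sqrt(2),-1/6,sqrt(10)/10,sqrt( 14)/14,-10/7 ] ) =[-10/7,-1, - 1/6, 0, 0 , sqrt ( 14) /14,sqrt( 10) /10 , 1.41,7*sqrt ( 14 ) /13,pi,3*sqrt(2),sqrt( 19),sqrt (19)]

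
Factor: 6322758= 2^1*3^1*13^1*103^1* 787^1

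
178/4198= 89/2099 =0.04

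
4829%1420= 569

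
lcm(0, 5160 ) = 0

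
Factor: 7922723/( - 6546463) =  - 7^( - 1 ) * 11^ ( - 2)*59^( - 1 )*131^( - 1)*7922723^1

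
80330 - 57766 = 22564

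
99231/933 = 106+111/311 =106.36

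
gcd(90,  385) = 5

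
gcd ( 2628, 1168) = 292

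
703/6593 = 37/347 = 0.11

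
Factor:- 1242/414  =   -3^1 = - 3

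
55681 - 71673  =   - 15992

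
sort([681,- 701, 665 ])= [ - 701, 665, 681 ]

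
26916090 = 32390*831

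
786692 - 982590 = - 195898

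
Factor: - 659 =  - 659^1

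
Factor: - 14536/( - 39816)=3^( - 2) * 7^( - 1) * 23^1 = 23/63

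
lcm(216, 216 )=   216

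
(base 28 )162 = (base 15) 439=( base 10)954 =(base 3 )1022100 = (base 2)1110111010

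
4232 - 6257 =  - 2025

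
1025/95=205/19 = 10.79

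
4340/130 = 434/13 = 33.38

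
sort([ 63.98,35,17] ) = [ 17,35,  63.98 ] 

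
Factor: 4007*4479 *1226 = 22003454778 = 2^1*3^1* 613^1*1493^1 * 4007^1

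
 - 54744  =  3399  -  58143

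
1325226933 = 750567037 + 574659896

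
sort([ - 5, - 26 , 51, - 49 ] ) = [ -49,-26, - 5, 51]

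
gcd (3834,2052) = 54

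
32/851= 32/851= 0.04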